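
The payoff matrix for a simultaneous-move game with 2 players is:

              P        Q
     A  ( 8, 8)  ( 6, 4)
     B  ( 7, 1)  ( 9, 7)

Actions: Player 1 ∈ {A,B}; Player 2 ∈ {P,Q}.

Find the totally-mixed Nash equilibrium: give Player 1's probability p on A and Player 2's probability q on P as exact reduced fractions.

P1 indiff ⇒ q·8+(1-q)·6 = q·7+(1-q)·9 ⇒ q(1) = (1-q)(3) ⇒ q = 3/4
P2 indiff ⇒ p·8+(1-p)·1 = p·4+(1-p)·7 ⇒ p(4) = (1-p)(6) ⇒ p = 3/5

p=3/5, q=3/4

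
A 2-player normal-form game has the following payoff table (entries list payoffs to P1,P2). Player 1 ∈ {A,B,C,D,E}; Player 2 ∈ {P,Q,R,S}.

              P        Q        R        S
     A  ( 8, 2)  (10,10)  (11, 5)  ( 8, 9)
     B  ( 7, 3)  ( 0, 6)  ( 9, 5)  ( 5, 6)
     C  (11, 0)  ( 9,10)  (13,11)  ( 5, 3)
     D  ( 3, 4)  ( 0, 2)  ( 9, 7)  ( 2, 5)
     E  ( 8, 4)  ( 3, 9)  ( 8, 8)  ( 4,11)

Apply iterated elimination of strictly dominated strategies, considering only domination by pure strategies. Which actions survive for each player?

Survivors P1:{A,C} P2:{Q,R}

P1 drop B (A beats it: P:8>7 Q:10>0 R:11>9 S:8>5)
P1 drop D (A beats it: P:8>3 Q:10>0 R:11>9 S:8>2)
P1 drop E (C beats it: P:11>8 Q:9>3 R:13>8 S:5>4)
P2 drop P (Q beats it: A:10>2 C:10>0)
P2 drop S (Q beats it: A:10>9 C:10>3)
P1→{A,C} P2→{Q,R}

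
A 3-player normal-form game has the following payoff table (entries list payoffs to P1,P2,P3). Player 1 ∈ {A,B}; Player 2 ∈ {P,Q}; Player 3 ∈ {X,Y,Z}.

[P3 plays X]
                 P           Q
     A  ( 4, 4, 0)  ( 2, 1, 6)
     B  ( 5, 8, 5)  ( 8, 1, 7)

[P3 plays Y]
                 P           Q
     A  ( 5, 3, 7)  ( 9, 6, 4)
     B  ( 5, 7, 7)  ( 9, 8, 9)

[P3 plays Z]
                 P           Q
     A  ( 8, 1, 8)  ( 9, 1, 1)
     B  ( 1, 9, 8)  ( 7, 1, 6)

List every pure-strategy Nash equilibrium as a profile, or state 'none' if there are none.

(A,P,X): not NE [P1→B gives 5>4; P3→Z gives 8>0]
(A,P,Y): not NE [P2→Q gives 6>3; P3→Z gives 8>7]
(A,P,Z): NE
(A,Q,X): not NE [P1→B gives 8>2; P2→P gives 4>1]
(A,Q,Y): not NE [P3→X gives 6>4]
(A,Q,Z): not NE [P3→X gives 6>1]
(B,P,X): not NE [P3→Z gives 8>5]
(B,P,Y): not NE [P2→Q gives 8>7; P3→Z gives 8>7]
(B,P,Z): not NE [P1→A gives 8>1]
(B,Q,X): not NE [P2→P gives 8>1; P3→Y gives 9>7]
(B,Q,Y): NE
(B,Q,Z): not NE [P1→A gives 9>7; P2→P gives 9>1; P3→Y gives 9>6]

NE set: (A,P,Z), (B,Q,Y)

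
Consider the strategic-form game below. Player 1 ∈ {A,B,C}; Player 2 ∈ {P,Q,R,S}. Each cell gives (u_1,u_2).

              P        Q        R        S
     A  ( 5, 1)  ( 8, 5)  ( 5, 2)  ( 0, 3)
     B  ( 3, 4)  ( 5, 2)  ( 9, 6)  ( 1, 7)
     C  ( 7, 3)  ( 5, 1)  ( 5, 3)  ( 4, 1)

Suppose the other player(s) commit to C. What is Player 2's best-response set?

argmax u_2 = {P,R}

u_2(P vs C) = 3
u_2(Q vs C) = 1
u_2(R vs C) = 3
u_2(S vs C) = 1
max payoff 3 at {P,R}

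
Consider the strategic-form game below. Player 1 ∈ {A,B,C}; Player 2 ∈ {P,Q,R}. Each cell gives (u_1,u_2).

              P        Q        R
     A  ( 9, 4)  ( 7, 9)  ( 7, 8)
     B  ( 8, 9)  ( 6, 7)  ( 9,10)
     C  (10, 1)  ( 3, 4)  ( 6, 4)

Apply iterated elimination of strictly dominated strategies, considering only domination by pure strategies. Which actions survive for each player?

P2 drop P (R beats it: A:8>4 B:10>9 C:4>1)
P1 drop C (A beats it: Q:7>3 R:7>6)
P1→{A,B} P2→{Q,R}

Survivors P1:{A,B} P2:{Q,R}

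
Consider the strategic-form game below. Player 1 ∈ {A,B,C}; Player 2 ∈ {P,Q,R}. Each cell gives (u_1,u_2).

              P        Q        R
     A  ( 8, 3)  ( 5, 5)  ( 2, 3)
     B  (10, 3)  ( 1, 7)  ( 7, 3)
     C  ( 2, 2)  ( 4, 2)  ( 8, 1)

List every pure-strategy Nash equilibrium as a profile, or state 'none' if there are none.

(A,P): not NE [P1→B gives 10>8; P2→Q gives 5>3]
(A,Q): NE
(A,R): not NE [P1→C gives 8>2; P2→Q gives 5>3]
(B,P): not NE [P2→Q gives 7>3]
(B,Q): not NE [P1→A gives 5>1]
(B,R): not NE [P1→C gives 8>7; P2→Q gives 7>3]
(C,P): not NE [P1→B gives 10>2]
(C,Q): not NE [P1→A gives 5>4]
(C,R): not NE [P2→Q gives 2>1]

PSNE = {(A,Q)}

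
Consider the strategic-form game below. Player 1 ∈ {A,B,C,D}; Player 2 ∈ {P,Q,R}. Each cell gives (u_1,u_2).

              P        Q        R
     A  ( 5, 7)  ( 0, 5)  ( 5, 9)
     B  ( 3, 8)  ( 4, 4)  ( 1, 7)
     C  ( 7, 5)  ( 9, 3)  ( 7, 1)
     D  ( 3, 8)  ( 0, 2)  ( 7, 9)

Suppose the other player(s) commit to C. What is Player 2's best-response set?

u_2(P vs C) = 5
u_2(Q vs C) = 3
u_2(R vs C) = 1
max payoff 5 at {P}

P2 best: {P}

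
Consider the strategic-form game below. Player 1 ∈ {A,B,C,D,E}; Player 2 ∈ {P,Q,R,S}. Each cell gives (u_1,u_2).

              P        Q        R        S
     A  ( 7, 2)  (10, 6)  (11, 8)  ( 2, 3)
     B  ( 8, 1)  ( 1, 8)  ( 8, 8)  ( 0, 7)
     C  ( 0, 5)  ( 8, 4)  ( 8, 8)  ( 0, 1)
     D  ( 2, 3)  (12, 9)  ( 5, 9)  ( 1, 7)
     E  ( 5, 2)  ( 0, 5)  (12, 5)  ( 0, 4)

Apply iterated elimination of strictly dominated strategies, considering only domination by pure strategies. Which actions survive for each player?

IESDS → P1:{A,D,E} P2:{Q,R}

P1 drop C (A beats it: P:7>0 Q:10>8 R:11>8 S:2>0)
P2 drop P (Q beats it: A:6>2 B:8>1 D:9>3 E:5>2)
P1 drop B (A beats it: Q:10>1 R:11>8 S:2>0)
P2 drop S (Q beats it: A:6>3 D:9>7 E:5>4)
P1→{A,D,E} P2→{Q,R}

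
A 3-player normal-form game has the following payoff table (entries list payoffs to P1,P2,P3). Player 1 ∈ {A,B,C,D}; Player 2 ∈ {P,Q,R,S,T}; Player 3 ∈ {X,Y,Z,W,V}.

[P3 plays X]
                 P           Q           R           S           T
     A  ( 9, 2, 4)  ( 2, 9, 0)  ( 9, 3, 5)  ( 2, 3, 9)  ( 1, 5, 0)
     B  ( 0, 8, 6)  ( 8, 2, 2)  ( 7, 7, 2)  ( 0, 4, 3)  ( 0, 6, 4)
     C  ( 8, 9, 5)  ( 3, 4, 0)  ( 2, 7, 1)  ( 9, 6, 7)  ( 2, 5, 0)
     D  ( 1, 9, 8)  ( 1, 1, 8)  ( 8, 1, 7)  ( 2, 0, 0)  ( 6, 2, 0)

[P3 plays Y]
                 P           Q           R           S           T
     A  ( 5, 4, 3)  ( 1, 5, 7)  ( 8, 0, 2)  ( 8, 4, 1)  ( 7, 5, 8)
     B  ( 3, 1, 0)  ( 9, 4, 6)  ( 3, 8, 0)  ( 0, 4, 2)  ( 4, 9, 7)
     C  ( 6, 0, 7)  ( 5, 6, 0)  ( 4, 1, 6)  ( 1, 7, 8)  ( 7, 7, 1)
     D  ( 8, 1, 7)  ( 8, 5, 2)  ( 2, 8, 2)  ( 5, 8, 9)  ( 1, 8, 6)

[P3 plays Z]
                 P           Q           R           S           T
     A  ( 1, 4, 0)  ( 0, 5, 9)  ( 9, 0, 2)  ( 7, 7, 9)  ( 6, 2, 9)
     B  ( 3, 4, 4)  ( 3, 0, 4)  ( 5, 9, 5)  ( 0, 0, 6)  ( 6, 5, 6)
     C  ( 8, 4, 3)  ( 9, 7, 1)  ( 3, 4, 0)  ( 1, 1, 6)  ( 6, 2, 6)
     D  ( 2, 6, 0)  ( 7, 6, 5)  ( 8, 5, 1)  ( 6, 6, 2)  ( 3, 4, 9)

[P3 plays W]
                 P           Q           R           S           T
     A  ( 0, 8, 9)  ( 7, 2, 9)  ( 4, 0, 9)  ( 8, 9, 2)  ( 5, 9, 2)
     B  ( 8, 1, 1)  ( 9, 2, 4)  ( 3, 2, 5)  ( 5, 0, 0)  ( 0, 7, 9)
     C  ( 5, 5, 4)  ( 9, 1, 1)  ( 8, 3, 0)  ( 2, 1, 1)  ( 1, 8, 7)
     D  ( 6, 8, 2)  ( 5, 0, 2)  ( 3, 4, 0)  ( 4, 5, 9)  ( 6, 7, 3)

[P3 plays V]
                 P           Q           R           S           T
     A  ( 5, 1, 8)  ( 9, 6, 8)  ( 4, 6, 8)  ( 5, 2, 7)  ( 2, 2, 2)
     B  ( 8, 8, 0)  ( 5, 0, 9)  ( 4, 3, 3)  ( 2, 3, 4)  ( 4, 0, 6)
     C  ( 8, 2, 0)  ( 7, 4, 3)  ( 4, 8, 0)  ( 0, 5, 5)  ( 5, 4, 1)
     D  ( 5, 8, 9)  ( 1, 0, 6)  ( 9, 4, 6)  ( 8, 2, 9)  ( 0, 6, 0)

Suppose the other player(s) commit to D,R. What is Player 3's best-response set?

argmax u_3 = {X}

u_3(X vs D,R) = 7
u_3(Y vs D,R) = 2
u_3(Z vs D,R) = 1
u_3(W vs D,R) = 0
u_3(V vs D,R) = 6
max payoff 7 at {X}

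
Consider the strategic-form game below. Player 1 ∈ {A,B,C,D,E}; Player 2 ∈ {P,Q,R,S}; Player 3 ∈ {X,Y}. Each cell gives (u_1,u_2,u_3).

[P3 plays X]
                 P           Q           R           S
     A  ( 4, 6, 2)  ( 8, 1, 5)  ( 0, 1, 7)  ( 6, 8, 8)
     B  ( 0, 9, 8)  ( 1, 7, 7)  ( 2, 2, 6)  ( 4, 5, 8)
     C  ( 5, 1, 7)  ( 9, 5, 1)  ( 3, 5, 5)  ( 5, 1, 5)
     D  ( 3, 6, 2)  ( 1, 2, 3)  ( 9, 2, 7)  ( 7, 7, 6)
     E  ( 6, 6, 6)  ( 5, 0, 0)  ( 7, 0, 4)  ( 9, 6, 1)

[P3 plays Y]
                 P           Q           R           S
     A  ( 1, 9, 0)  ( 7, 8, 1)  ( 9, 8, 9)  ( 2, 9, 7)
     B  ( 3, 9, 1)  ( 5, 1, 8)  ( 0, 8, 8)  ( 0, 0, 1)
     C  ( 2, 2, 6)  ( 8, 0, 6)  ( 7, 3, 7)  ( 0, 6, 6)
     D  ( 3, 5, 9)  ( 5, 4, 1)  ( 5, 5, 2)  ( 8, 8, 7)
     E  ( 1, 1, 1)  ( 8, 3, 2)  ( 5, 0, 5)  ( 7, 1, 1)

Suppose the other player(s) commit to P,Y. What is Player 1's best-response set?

u_1(A vs P,Y) = 1
u_1(B vs P,Y) = 3
u_1(C vs P,Y) = 2
u_1(D vs P,Y) = 3
u_1(E vs P,Y) = 1
max payoff 3 at {B,D}

BR_1 = {B,D}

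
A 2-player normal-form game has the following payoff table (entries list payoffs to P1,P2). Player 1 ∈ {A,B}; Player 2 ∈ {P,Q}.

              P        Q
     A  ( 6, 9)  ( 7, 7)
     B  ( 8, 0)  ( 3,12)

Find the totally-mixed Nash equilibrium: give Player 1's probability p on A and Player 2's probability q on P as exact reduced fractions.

P1 indiff ⇒ q·6+(1-q)·7 = q·8+(1-q)·3 ⇒ q(-2) = (1-q)(-4) ⇒ q = 2/3
P2 indiff ⇒ p·9+(1-p)·0 = p·7+(1-p)·12 ⇒ p(2) = (1-p)(12) ⇒ p = 6/7

P1 mixes 6/7 on A; P2 mixes 2/3 on P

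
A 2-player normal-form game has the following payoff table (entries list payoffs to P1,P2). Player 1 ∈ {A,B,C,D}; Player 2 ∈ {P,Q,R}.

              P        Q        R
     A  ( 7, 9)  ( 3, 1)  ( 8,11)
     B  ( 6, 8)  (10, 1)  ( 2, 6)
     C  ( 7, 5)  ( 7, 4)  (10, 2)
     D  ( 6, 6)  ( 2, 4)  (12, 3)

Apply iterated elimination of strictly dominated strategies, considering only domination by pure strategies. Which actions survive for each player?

P2 drop Q (P beats it: A:9>1 B:8>1 C:5>4 D:6>4)
P1 drop B (A beats it: P:7>6 R:8>2)
P1→{A,C,D} P2→{P,R}

Remaining: P1:{A,C,D} P2:{P,R}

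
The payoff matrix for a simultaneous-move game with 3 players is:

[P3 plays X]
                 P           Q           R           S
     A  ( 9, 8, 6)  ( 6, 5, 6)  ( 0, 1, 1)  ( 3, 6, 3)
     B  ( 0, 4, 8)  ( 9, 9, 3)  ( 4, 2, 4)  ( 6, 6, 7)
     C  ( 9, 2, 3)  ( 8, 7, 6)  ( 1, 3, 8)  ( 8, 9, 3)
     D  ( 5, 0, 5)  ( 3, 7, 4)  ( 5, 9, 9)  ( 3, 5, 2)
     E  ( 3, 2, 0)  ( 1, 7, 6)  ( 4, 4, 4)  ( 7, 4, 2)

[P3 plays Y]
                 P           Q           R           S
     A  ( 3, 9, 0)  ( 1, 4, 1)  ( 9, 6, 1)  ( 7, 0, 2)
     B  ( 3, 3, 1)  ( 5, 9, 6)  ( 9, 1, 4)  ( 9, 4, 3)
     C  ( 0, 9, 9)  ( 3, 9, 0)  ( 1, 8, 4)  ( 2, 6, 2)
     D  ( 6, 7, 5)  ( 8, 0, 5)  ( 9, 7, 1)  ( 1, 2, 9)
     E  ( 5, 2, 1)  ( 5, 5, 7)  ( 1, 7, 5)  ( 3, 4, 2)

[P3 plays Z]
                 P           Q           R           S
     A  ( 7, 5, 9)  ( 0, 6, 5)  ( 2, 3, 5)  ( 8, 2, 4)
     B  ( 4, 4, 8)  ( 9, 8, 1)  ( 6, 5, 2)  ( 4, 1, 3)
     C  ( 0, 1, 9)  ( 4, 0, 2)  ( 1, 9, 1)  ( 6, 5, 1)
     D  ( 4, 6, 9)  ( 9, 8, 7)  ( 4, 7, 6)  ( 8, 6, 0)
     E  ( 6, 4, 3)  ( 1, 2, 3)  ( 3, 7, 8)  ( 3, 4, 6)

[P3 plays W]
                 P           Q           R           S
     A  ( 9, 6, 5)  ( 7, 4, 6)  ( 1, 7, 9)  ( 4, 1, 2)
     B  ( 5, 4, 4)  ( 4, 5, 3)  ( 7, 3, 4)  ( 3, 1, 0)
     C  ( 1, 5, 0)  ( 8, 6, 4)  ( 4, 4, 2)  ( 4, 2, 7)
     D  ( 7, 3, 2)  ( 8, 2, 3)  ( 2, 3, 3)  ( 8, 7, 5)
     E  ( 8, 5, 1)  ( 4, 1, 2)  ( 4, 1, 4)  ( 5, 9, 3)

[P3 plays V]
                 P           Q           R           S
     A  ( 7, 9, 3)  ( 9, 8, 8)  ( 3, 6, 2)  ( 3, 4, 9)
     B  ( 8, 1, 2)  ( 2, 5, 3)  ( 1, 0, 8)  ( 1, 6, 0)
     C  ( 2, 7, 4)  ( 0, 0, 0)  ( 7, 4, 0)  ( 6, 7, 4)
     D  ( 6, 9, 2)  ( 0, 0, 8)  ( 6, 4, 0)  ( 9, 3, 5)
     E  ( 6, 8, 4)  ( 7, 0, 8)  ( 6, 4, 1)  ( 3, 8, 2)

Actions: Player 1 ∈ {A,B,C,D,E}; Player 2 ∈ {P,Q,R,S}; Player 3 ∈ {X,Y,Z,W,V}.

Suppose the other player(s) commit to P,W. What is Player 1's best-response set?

P1 best: {A}

u_1(A vs P,W) = 9
u_1(B vs P,W) = 5
u_1(C vs P,W) = 1
u_1(D vs P,W) = 7
u_1(E vs P,W) = 8
max payoff 9 at {A}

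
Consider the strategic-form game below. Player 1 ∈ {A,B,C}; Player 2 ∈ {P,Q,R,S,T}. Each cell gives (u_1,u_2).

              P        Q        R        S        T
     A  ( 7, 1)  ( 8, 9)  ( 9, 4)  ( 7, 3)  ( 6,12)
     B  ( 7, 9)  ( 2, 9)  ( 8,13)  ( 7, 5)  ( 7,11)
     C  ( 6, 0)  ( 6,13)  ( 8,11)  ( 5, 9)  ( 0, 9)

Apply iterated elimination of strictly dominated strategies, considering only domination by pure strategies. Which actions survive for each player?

Survivors P1:{A,B} P2:{R,T}

P1 drop C (A beats it: P:7>6 Q:8>6 R:9>8 S:7>5 T:6>0)
P2 drop P (R beats it: A:4>1 B:13>9)
P2 drop Q (T beats it: A:12>9 B:11>9)
P2 drop S (R beats it: A:4>3 B:13>5)
P1→{A,B} P2→{R,T}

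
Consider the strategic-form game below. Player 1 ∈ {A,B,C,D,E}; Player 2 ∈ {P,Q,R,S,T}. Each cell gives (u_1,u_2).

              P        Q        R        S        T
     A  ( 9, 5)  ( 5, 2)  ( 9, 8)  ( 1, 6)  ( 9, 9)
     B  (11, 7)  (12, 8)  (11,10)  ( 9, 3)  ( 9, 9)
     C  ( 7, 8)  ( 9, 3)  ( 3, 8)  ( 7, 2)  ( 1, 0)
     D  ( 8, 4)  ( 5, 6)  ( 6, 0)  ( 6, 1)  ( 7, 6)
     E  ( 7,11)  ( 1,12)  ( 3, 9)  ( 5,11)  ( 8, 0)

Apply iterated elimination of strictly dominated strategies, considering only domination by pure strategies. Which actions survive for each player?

P1 drop C (B beats it: P:11>7 Q:12>9 R:11>3 S:9>7 T:9>1)
P1 drop D (B beats it: P:11>8 Q:12>5 R:11>6 S:9>6 T:9>7)
P1 drop E (B beats it: P:11>7 Q:12>1 R:11>3 S:9>5 T:9>8)
P2 drop P (R beats it: A:8>5 B:10>7)
P2 drop Q (R beats it: A:8>2 B:10>8)
P2 drop S (R beats it: A:8>6 B:10>3)
P1→{A,B} P2→{R,T}

Survivors P1:{A,B} P2:{R,T}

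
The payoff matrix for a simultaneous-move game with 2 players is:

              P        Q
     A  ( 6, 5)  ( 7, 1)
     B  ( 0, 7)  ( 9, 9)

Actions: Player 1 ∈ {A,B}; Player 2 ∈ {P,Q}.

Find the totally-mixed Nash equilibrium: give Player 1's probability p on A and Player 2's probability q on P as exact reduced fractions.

(p,q) = (1/3, 1/4)

P1 indiff ⇒ q·6+(1-q)·7 = q·0+(1-q)·9 ⇒ q(6) = (1-q)(2) ⇒ q = 1/4
P2 indiff ⇒ p·5+(1-p)·7 = p·1+(1-p)·9 ⇒ p(4) = (1-p)(2) ⇒ p = 1/3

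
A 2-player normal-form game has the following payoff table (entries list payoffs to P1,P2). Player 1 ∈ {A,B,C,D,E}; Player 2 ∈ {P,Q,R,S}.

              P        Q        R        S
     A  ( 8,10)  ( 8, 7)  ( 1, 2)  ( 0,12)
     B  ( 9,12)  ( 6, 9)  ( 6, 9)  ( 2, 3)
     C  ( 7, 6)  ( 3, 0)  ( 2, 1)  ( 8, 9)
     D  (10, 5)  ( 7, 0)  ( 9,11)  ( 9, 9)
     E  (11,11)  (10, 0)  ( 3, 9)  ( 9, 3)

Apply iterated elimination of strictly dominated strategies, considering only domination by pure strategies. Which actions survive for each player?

Remaining: P1:{D,E} P2:{P,R}

P1 drop A (E beats it: P:11>8 Q:10>8 R:3>1 S:9>0)
P1 drop B (D beats it: P:10>9 Q:7>6 R:9>6 S:9>2)
P1 drop C (D beats it: P:10>7 Q:7>3 R:9>2 S:9>8)
P2 drop Q (P beats it: D:5>0 E:11>0)
P2 drop S (R beats it: D:11>9 E:9>3)
P1→{D,E} P2→{P,R}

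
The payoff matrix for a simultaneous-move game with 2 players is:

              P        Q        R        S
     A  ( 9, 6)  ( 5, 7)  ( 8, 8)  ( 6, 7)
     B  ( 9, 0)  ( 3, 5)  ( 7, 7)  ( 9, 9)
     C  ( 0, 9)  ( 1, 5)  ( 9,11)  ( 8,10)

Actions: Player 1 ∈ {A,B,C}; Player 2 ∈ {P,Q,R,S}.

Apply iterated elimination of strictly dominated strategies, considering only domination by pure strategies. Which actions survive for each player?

P2 drop P (R beats it: A:8>6 B:7>0 C:11>9)
P2 drop Q (R beats it: A:8>7 B:7>5 C:11>5)
P1 drop A (C beats it: R:9>8 S:8>6)
P1→{B,C} P2→{R,S}

IESDS → P1:{B,C} P2:{R,S}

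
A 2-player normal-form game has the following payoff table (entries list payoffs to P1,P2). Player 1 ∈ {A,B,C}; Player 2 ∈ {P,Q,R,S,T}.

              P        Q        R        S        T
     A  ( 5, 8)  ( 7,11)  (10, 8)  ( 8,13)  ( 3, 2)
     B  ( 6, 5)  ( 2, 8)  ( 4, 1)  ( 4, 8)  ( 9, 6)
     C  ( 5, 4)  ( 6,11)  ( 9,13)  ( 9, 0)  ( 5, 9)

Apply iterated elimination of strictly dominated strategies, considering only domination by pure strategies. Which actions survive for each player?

IESDS → P1:{A,C} P2:{Q,R,S}

P2 drop P (Q beats it: A:11>8 B:8>5 C:11>4)
P2 drop T (Q beats it: A:11>2 B:8>6 C:11>9)
P1 drop B (A beats it: Q:7>2 R:10>4 S:8>4)
P1→{A,C} P2→{Q,R,S}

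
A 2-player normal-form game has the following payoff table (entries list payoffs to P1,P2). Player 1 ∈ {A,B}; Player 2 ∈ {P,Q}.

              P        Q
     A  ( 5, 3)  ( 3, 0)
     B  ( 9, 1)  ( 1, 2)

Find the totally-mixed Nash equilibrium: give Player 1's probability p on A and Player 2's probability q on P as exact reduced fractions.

P1 mixes 1/4 on A; P2 mixes 1/3 on P

P1 indiff ⇒ q·5+(1-q)·3 = q·9+(1-q)·1 ⇒ q(-4) = (1-q)(-2) ⇒ q = 1/3
P2 indiff ⇒ p·3+(1-p)·1 = p·0+(1-p)·2 ⇒ p(3) = (1-p)(1) ⇒ p = 1/4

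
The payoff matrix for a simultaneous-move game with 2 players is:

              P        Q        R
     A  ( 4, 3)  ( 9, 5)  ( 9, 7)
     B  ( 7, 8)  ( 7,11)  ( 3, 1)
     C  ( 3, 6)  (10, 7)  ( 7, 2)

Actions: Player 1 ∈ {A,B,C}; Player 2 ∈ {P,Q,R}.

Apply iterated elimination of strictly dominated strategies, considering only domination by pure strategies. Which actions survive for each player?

IESDS → P1:{A,C} P2:{Q,R}

P2 drop P (Q beats it: A:5>3 B:11>8 C:7>6)
P1 drop B (A beats it: Q:9>7 R:9>3)
P1→{A,C} P2→{Q,R}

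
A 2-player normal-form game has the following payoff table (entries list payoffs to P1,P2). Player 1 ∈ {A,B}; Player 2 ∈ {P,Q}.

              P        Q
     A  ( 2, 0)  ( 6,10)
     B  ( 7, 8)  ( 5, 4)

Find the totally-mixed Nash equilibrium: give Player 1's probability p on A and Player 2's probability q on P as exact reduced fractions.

(p,q) = (2/7, 1/6)

P1 indiff ⇒ q·2+(1-q)·6 = q·7+(1-q)·5 ⇒ q(-5) = (1-q)(-1) ⇒ q = 1/6
P2 indiff ⇒ p·0+(1-p)·8 = p·10+(1-p)·4 ⇒ p(-10) = (1-p)(-4) ⇒ p = 2/7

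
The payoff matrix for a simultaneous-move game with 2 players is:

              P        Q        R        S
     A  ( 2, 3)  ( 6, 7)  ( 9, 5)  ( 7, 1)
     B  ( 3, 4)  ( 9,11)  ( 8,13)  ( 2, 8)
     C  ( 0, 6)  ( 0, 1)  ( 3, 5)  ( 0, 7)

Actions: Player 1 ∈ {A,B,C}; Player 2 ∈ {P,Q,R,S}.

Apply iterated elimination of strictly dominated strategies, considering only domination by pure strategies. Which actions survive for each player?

Survivors P1:{A,B} P2:{Q,R}

P1 drop C (A beats it: P:2>0 Q:6>0 R:9>3 S:7>0)
P2 drop P (Q beats it: A:7>3 B:11>4)
P2 drop S (Q beats it: A:7>1 B:11>8)
P1→{A,B} P2→{Q,R}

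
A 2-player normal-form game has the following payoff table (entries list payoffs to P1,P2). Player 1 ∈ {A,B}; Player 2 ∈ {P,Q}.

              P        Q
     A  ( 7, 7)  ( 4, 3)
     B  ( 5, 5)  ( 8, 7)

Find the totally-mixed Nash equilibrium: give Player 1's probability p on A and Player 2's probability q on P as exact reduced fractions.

p=1/3, q=2/3

P1 indiff ⇒ q·7+(1-q)·4 = q·5+(1-q)·8 ⇒ q(2) = (1-q)(4) ⇒ q = 2/3
P2 indiff ⇒ p·7+(1-p)·5 = p·3+(1-p)·7 ⇒ p(4) = (1-p)(2) ⇒ p = 1/3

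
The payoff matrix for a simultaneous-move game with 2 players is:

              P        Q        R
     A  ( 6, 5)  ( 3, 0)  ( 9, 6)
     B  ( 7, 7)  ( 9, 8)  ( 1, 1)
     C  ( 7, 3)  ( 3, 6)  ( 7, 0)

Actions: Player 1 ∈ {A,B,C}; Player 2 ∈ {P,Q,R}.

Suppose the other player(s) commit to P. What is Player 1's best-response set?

P1 best: {B,C}

u_1(A vs P) = 6
u_1(B vs P) = 7
u_1(C vs P) = 7
max payoff 7 at {B,C}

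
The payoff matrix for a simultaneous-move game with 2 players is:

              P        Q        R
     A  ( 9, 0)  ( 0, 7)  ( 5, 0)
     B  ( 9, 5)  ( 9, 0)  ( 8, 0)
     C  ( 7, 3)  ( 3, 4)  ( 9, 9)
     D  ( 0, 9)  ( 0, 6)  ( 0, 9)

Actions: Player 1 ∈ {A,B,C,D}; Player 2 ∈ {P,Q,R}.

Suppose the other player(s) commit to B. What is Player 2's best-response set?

argmax u_2 = {P}

u_2(P vs B) = 5
u_2(Q vs B) = 0
u_2(R vs B) = 0
max payoff 5 at {P}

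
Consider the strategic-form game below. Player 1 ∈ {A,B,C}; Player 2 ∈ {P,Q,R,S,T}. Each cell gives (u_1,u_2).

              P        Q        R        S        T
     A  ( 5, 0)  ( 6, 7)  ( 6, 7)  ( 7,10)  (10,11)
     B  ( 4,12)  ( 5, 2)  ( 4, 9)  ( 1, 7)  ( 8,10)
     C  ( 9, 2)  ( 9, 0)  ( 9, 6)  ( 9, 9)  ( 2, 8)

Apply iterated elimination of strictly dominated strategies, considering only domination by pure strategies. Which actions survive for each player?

P1 drop B (A beats it: P:5>4 Q:6>5 R:6>4 S:7>1 T:10>8)
P2 drop P (R beats it: A:7>0 C:6>2)
P2 drop Q (S beats it: A:10>7 C:9>0)
P2 drop R (S beats it: A:10>7 C:9>6)
P1→{A,C} P2→{S,T}

Survivors P1:{A,C} P2:{S,T}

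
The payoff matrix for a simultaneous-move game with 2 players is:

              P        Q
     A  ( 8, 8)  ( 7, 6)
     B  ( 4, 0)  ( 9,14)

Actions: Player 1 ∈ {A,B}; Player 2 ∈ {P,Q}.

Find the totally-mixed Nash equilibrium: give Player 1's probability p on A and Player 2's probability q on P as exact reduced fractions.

(p,q) = (7/8, 1/3)

P1 indiff ⇒ q·8+(1-q)·7 = q·4+(1-q)·9 ⇒ q(4) = (1-q)(2) ⇒ q = 1/3
P2 indiff ⇒ p·8+(1-p)·0 = p·6+(1-p)·14 ⇒ p(2) = (1-p)(14) ⇒ p = 7/8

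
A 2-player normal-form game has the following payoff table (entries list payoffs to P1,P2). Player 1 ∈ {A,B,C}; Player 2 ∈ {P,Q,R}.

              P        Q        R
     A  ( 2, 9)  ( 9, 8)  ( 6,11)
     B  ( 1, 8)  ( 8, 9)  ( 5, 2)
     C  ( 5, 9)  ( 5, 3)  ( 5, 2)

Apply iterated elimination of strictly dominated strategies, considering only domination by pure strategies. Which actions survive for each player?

Survivors P1:{A,C} P2:{P,R}

P1 drop B (A beats it: P:2>1 Q:9>8 R:6>5)
P2 drop Q (P beats it: A:9>8 C:9>3)
P1→{A,C} P2→{P,R}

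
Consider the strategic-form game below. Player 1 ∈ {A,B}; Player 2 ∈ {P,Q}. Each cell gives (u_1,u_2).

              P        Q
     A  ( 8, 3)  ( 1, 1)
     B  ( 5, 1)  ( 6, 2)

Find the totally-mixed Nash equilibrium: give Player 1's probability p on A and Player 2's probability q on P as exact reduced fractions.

(p,q) = (1/3, 5/8)

P1 indiff ⇒ q·8+(1-q)·1 = q·5+(1-q)·6 ⇒ q(3) = (1-q)(5) ⇒ q = 5/8
P2 indiff ⇒ p·3+(1-p)·1 = p·1+(1-p)·2 ⇒ p(2) = (1-p)(1) ⇒ p = 1/3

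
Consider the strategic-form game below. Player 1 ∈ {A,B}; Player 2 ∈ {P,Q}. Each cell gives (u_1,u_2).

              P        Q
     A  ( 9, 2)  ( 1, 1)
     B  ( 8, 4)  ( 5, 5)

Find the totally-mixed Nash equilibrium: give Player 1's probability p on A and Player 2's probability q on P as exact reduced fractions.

p=1/2, q=4/5

P1 indiff ⇒ q·9+(1-q)·1 = q·8+(1-q)·5 ⇒ q(1) = (1-q)(4) ⇒ q = 4/5
P2 indiff ⇒ p·2+(1-p)·4 = p·1+(1-p)·5 ⇒ p(1) = (1-p)(1) ⇒ p = 1/2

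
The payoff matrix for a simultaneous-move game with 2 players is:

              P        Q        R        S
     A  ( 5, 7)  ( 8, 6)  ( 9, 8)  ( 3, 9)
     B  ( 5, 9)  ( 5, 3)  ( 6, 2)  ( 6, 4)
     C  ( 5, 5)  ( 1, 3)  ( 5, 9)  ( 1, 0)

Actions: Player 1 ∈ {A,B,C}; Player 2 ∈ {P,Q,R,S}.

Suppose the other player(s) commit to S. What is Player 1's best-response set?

P1 best: {B}

u_1(A vs S) = 3
u_1(B vs S) = 6
u_1(C vs S) = 1
max payoff 6 at {B}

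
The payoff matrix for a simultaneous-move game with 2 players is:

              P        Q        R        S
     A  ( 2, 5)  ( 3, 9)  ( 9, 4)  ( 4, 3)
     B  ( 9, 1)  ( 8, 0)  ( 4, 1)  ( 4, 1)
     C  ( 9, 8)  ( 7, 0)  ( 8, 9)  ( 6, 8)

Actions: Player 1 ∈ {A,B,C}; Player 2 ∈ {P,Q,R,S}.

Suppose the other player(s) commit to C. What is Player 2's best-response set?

u_2(P vs C) = 8
u_2(Q vs C) = 0
u_2(R vs C) = 9
u_2(S vs C) = 8
max payoff 9 at {R}

P2 best: {R}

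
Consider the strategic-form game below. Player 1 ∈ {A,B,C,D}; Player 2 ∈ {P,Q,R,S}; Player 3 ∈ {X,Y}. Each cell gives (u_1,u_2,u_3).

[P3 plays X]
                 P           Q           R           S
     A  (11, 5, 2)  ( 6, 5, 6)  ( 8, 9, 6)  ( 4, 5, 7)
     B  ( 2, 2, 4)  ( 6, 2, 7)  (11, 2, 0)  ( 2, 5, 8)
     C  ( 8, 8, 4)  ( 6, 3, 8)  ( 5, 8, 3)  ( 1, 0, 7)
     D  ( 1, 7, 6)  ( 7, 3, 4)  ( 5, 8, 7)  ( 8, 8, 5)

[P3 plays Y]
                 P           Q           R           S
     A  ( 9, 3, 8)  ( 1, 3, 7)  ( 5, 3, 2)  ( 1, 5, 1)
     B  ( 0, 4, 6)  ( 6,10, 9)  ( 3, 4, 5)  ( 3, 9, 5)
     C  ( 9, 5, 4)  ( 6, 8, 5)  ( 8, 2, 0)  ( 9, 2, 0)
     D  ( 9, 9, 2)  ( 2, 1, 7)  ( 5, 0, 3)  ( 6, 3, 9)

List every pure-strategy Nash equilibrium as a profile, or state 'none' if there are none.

(A,P,X): not NE [P2→R gives 9>5; P3→Y gives 8>2]
(A,P,Y): not NE [P2→S gives 5>3]
(A,Q,X): not NE [P1→D gives 7>6; P2→R gives 9>5; P3→Y gives 7>6]
(A,Q,Y): not NE [P1→C gives 6>1; P2→S gives 5>3]
(A,R,X): not NE [P1→B gives 11>8]
(A,R,Y): not NE [P1→C gives 8>5; P2→S gives 5>3; P3→X gives 6>2]
(A,S,X): not NE [P1→D gives 8>4; P2→R gives 9>5]
(A,S,Y): not NE [P1→C gives 9>1; P3→X gives 7>1]
(B,P,X): not NE [P1→A gives 11>2; P2→S gives 5>2; P3→Y gives 6>4]
(B,P,Y): not NE [P1→D gives 9>0; P2→Q gives 10>4]
(B,Q,X): not NE [P1→D gives 7>6; P2→S gives 5>2; P3→Y gives 9>7]
(B,Q,Y): NE
(B,R,X): not NE [P2→S gives 5>2; P3→Y gives 5>0]
(B,R,Y): not NE [P1→C gives 8>3; P2→Q gives 10>4]
(B,S,X): not NE [P1→D gives 8>2]
(B,S,Y): not NE [P1→C gives 9>3; P2→Q gives 10>9; P3→X gives 8>5]
(C,P,X): not NE [P1→A gives 11>8]
(C,P,Y): not NE [P2→Q gives 8>5]
(C,Q,X): not NE [P1→D gives 7>6; P2→R gives 8>3]
(C,Q,Y): not NE [P3→X gives 8>5]
(C,R,X): not NE [P1→B gives 11>5]
(C,R,Y): not NE [P2→Q gives 8>2; P3→X gives 3>0]
(C,S,X): not NE [P1→D gives 8>1; P2→R gives 8>0]
(C,S,Y): not NE [P2→Q gives 8>2; P3→X gives 7>0]
(D,P,X): not NE [P1→A gives 11>1; P2→S gives 8>7]
(D,P,Y): not NE [P3→X gives 6>2]
(D,Q,X): not NE [P2→S gives 8>3; P3→Y gives 7>4]
(D,Q,Y): not NE [P1→C gives 6>2; P2→P gives 9>1]
(D,R,X): not NE [P1→B gives 11>5]
(D,R,Y): not NE [P1→C gives 8>5; P2→P gives 9>0; P3→X gives 7>3]
(D,S,X): not NE [P3→Y gives 9>5]
(D,S,Y): not NE [P1→C gives 9>6; P2→P gives 9>3]

PSNE = {(B,Q,Y)}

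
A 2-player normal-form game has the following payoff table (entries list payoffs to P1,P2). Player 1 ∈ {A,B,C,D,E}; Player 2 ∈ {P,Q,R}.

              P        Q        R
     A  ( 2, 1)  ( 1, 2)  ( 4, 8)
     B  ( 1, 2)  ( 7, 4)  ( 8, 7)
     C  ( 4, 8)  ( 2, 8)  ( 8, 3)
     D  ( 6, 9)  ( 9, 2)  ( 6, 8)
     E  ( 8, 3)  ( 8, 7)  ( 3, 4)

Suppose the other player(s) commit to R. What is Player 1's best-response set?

u_1(A vs R) = 4
u_1(B vs R) = 8
u_1(C vs R) = 8
u_1(D vs R) = 6
u_1(E vs R) = 3
max payoff 8 at {B,C}

P1 best: {B,C}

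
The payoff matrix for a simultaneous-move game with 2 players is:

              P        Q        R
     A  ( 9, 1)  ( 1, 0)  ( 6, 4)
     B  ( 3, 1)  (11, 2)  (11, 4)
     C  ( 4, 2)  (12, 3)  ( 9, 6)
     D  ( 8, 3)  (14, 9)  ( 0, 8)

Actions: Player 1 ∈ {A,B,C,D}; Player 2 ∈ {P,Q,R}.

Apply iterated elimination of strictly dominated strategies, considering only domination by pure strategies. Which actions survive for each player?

Remaining: P1:{B,C,D} P2:{Q,R}

P2 drop P (R beats it: A:4>1 B:4>1 C:6>2 D:8>3)
P1 drop A (B beats it: Q:11>1 R:11>6)
P1→{B,C,D} P2→{Q,R}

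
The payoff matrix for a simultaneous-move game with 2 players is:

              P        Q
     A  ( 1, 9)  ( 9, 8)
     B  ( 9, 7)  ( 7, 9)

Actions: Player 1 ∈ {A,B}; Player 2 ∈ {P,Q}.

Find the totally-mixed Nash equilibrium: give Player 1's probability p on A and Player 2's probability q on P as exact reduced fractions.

P1 indiff ⇒ q·1+(1-q)·9 = q·9+(1-q)·7 ⇒ q(-8) = (1-q)(-2) ⇒ q = 1/5
P2 indiff ⇒ p·9+(1-p)·7 = p·8+(1-p)·9 ⇒ p(1) = (1-p)(2) ⇒ p = 2/3

(p,q) = (2/3, 1/5)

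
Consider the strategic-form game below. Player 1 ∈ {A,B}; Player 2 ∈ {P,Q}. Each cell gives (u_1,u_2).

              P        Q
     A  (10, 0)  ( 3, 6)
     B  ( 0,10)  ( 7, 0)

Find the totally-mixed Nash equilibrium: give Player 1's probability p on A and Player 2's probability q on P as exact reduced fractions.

P1 indiff ⇒ q·10+(1-q)·3 = q·0+(1-q)·7 ⇒ q(10) = (1-q)(4) ⇒ q = 2/7
P2 indiff ⇒ p·0+(1-p)·10 = p·6+(1-p)·0 ⇒ p(-6) = (1-p)(-10) ⇒ p = 5/8

(p,q) = (5/8, 2/7)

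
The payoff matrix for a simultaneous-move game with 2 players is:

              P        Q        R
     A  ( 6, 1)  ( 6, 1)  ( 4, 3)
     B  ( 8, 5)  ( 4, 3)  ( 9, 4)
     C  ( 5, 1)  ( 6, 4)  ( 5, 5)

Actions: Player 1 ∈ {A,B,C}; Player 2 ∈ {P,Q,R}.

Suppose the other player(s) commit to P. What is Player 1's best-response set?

u_1(A vs P) = 6
u_1(B vs P) = 8
u_1(C vs P) = 5
max payoff 8 at {B}

P1 best: {B}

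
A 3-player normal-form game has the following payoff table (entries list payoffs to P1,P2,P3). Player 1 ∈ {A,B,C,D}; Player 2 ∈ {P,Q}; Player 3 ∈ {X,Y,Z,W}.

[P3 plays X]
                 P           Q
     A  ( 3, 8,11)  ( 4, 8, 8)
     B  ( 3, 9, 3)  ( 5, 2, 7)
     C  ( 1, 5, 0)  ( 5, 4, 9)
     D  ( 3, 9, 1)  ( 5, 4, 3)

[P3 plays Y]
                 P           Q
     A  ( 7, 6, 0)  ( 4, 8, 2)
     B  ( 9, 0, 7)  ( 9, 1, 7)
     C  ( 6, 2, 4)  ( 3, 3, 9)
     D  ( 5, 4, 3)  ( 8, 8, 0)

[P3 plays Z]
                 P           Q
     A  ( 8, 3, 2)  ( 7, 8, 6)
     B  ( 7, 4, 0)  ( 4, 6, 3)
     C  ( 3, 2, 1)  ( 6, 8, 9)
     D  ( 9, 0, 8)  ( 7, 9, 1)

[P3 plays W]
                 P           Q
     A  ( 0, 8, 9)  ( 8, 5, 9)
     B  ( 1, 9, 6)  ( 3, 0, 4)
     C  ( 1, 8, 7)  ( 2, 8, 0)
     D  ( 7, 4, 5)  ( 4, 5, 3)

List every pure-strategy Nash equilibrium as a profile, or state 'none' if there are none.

(A,P,X): NE
(A,P,Y): not NE [P1→B gives 9>7; P2→Q gives 8>6; P3→X gives 11>0]
(A,P,Z): not NE [P1→D gives 9>8; P2→Q gives 8>3; P3→X gives 11>2]
(A,P,W): not NE [P1→D gives 7>0; P3→X gives 11>9]
(A,Q,X): not NE [P1→D gives 5>4; P3→W gives 9>8]
(A,Q,Y): not NE [P1→B gives 9>4; P3→W gives 9>2]
(A,Q,Z): not NE [P3→W gives 9>6]
(A,Q,W): not NE [P2→P gives 8>5]
(B,P,X): not NE [P3→Y gives 7>3]
(B,P,Y): not NE [P2→Q gives 1>0]
(B,P,Z): not NE [P1→D gives 9>7; P2→Q gives 6>4; P3→Y gives 7>0]
(B,P,W): not NE [P1→D gives 7>1; P3→Y gives 7>6]
(B,Q,X): not NE [P2→P gives 9>2]
(B,Q,Y): NE
(B,Q,Z): not NE [P1→D gives 7>4; P3→Y gives 7>3]
(B,Q,W): not NE [P1→A gives 8>3; P2→P gives 9>0; P3→Y gives 7>4]
(C,P,X): not NE [P1→D gives 3>1; P3→W gives 7>0]
(C,P,Y): not NE [P1→B gives 9>6; P2→Q gives 3>2; P3→W gives 7>4]
(C,P,Z): not NE [P1→D gives 9>3; P2→Q gives 8>2; P3→W gives 7>1]
(C,P,W): not NE [P1→D gives 7>1]
(C,Q,X): not NE [P2→P gives 5>4]
(C,Q,Y): not NE [P1→B gives 9>3]
(C,Q,Z): not NE [P1→D gives 7>6]
(C,Q,W): not NE [P1→A gives 8>2; P3→Z gives 9>0]
(D,P,X): not NE [P3→Z gives 8>1]
(D,P,Y): not NE [P1→B gives 9>5; P2→Q gives 8>4; P3→Z gives 8>3]
(D,P,Z): not NE [P2→Q gives 9>0]
(D,P,W): not NE [P2→Q gives 5>4; P3→Z gives 8>5]
(D,Q,X): not NE [P2→P gives 9>4]
(D,Q,Y): not NE [P1→B gives 9>8; P3→W gives 3>0]
(D,Q,Z): not NE [P3→W gives 3>1]
(D,Q,W): not NE [P1→A gives 8>4]

PSNE = {(A,P,X), (B,Q,Y)}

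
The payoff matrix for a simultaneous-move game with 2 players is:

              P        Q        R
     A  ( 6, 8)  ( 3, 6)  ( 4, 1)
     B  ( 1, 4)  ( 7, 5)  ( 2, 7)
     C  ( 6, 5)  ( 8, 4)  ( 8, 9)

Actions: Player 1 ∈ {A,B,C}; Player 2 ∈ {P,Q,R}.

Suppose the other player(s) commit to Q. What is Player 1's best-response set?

BR_1 = {C}

u_1(A vs Q) = 3
u_1(B vs Q) = 7
u_1(C vs Q) = 8
max payoff 8 at {C}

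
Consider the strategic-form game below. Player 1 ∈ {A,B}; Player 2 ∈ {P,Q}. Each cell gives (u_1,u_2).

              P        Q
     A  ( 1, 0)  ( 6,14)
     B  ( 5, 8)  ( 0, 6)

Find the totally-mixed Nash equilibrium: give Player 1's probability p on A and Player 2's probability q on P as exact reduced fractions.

P1 indiff ⇒ q·1+(1-q)·6 = q·5+(1-q)·0 ⇒ q(-4) = (1-q)(-6) ⇒ q = 3/5
P2 indiff ⇒ p·0+(1-p)·8 = p·14+(1-p)·6 ⇒ p(-14) = (1-p)(-2) ⇒ p = 1/8

p=1/8, q=3/5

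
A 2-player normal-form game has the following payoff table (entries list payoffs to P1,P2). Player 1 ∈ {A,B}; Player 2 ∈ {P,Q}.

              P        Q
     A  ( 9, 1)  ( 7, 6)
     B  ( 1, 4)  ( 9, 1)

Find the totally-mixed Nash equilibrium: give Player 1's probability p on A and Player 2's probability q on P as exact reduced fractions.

P1 mixes 3/8 on A; P2 mixes 1/5 on P

P1 indiff ⇒ q·9+(1-q)·7 = q·1+(1-q)·9 ⇒ q(8) = (1-q)(2) ⇒ q = 1/5
P2 indiff ⇒ p·1+(1-p)·4 = p·6+(1-p)·1 ⇒ p(-5) = (1-p)(-3) ⇒ p = 3/8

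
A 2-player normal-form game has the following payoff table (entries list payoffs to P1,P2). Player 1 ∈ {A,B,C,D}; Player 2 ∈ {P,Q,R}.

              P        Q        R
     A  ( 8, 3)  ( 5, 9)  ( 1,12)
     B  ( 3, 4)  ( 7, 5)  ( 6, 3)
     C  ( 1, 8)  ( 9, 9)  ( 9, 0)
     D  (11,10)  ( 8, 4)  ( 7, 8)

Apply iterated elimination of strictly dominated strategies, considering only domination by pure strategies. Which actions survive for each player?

P1 drop A (D beats it: P:11>8 Q:8>5 R:7>1)
P1 drop B (D beats it: P:11>3 Q:8>7 R:7>6)
P2 drop R (P beats it: C:8>0 D:10>8)
P1→{C,D} P2→{P,Q}

IESDS → P1:{C,D} P2:{P,Q}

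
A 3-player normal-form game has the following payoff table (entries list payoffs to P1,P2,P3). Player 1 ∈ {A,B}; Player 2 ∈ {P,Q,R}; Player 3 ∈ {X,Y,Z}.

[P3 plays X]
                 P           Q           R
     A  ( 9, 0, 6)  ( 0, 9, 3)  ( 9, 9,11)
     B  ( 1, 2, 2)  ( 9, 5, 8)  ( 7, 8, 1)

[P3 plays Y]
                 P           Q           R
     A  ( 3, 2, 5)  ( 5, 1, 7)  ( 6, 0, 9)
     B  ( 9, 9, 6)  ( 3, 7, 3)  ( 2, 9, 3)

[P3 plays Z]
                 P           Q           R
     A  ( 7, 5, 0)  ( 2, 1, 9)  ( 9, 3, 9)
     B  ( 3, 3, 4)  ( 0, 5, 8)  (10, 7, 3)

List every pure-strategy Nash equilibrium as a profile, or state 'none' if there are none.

(A,P,X): not NE [P2→R gives 9>0]
(A,P,Y): not NE [P1→B gives 9>3; P3→X gives 6>5]
(A,P,Z): not NE [P3→X gives 6>0]
(A,Q,X): not NE [P1→B gives 9>0; P3→Z gives 9>3]
(A,Q,Y): not NE [P2→P gives 2>1; P3→Z gives 9>7]
(A,Q,Z): not NE [P2→P gives 5>1]
(A,R,X): NE
(A,R,Y): not NE [P2→P gives 2>0; P3→X gives 11>9]
(A,R,Z): not NE [P1→B gives 10>9; P2→P gives 5>3; P3→X gives 11>9]
(B,P,X): not NE [P1→A gives 9>1; P2→R gives 8>2; P3→Y gives 6>2]
(B,P,Y): NE
(B,P,Z): not NE [P1→A gives 7>3; P2→R gives 7>3; P3→Y gives 6>4]
(B,Q,X): not NE [P2→R gives 8>5]
(B,Q,Y): not NE [P1→A gives 5>3; P2→R gives 9>7; P3→Z gives 8>3]
(B,Q,Z): not NE [P1→A gives 2>0; P2→R gives 7>5]
(B,R,X): not NE [P1→A gives 9>7; P3→Z gives 3>1]
(B,R,Y): not NE [P1→A gives 6>2]
(B,R,Z): NE

Nash profiles: (A,R,X), (B,P,Y), (B,R,Z)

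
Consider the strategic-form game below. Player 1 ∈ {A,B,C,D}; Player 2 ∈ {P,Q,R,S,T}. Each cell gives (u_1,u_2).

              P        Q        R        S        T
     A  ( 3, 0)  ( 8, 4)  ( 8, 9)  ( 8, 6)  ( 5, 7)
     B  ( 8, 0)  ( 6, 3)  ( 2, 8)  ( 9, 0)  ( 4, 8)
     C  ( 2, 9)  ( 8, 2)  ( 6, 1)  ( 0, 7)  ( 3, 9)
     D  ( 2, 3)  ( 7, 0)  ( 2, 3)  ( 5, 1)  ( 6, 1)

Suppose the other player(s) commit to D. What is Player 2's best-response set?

u_2(P vs D) = 3
u_2(Q vs D) = 0
u_2(R vs D) = 3
u_2(S vs D) = 1
u_2(T vs D) = 1
max payoff 3 at {P,R}

argmax u_2 = {P,R}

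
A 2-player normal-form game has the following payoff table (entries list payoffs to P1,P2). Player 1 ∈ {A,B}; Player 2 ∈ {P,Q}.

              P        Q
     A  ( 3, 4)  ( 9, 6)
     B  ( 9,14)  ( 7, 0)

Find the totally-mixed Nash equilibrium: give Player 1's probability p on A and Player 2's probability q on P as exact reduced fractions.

P1 mixes 7/8 on A; P2 mixes 1/4 on P

P1 indiff ⇒ q·3+(1-q)·9 = q·9+(1-q)·7 ⇒ q(-6) = (1-q)(-2) ⇒ q = 1/4
P2 indiff ⇒ p·4+(1-p)·14 = p·6+(1-p)·0 ⇒ p(-2) = (1-p)(-14) ⇒ p = 7/8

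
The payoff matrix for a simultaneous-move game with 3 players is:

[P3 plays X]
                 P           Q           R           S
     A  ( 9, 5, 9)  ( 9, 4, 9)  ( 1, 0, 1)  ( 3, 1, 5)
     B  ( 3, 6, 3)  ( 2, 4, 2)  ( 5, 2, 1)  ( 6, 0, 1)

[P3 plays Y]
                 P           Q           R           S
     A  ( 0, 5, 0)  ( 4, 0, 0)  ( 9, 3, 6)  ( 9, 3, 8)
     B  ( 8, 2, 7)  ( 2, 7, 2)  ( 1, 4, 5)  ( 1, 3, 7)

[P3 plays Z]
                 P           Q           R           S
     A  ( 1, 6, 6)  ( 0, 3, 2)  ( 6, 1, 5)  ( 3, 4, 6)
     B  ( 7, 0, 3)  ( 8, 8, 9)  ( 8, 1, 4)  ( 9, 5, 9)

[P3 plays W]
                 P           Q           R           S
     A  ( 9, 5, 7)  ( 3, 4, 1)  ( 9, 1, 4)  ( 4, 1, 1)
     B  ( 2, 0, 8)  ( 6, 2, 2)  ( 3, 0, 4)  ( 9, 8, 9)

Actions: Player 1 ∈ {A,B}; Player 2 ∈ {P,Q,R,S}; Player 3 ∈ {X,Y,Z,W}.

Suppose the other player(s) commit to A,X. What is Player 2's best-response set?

u_2(P vs A,X) = 5
u_2(Q vs A,X) = 4
u_2(R vs A,X) = 0
u_2(S vs A,X) = 1
max payoff 5 at {P}

BR_2 = {P}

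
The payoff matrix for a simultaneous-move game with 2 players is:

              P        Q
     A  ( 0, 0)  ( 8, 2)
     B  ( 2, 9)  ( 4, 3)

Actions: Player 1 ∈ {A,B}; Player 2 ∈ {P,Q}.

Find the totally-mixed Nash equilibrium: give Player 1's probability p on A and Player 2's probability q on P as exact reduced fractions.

P1 indiff ⇒ q·0+(1-q)·8 = q·2+(1-q)·4 ⇒ q(-2) = (1-q)(-4) ⇒ q = 2/3
P2 indiff ⇒ p·0+(1-p)·9 = p·2+(1-p)·3 ⇒ p(-2) = (1-p)(-6) ⇒ p = 3/4

p=3/4, q=2/3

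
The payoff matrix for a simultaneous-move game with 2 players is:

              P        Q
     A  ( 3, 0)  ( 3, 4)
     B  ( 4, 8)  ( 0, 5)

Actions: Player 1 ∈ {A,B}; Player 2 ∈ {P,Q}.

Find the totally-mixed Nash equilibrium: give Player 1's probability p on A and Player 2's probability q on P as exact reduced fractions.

p=3/7, q=3/4

P1 indiff ⇒ q·3+(1-q)·3 = q·4+(1-q)·0 ⇒ q(-1) = (1-q)(-3) ⇒ q = 3/4
P2 indiff ⇒ p·0+(1-p)·8 = p·4+(1-p)·5 ⇒ p(-4) = (1-p)(-3) ⇒ p = 3/7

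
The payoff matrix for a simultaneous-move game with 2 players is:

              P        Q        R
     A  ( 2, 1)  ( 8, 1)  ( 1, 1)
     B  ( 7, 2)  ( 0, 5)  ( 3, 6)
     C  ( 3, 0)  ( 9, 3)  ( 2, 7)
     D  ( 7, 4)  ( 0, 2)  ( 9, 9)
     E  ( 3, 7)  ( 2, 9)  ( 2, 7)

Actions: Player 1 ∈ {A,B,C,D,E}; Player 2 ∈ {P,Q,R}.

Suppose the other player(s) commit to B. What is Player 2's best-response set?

u_2(P vs B) = 2
u_2(Q vs B) = 5
u_2(R vs B) = 6
max payoff 6 at {R}

BR_2 = {R}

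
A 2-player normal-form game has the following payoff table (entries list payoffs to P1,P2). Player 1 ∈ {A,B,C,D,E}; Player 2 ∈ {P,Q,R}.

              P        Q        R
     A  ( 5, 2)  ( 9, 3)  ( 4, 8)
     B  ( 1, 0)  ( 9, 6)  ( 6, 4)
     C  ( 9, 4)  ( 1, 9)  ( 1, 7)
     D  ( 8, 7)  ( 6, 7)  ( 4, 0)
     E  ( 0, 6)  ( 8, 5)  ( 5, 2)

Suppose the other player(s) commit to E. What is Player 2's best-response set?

P2 best: {P}

u_2(P vs E) = 6
u_2(Q vs E) = 5
u_2(R vs E) = 2
max payoff 6 at {P}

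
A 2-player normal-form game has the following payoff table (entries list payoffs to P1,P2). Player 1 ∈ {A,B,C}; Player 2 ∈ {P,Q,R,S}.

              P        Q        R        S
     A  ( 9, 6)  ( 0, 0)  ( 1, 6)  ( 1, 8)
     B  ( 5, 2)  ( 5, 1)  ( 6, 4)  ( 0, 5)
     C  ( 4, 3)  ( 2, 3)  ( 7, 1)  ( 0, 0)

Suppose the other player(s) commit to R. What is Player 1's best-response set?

argmax u_1 = {C}

u_1(A vs R) = 1
u_1(B vs R) = 6
u_1(C vs R) = 7
max payoff 7 at {C}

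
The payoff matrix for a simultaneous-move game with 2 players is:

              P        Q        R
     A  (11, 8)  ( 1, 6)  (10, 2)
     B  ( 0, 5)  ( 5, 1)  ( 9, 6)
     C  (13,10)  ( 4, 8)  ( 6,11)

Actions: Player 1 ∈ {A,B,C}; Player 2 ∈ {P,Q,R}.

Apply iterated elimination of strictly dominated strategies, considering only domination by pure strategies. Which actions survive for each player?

IESDS → P1:{A,C} P2:{P,R}

P2 drop Q (P beats it: A:8>6 B:5>1 C:10>8)
P1 drop B (A beats it: P:11>0 R:10>9)
P1→{A,C} P2→{P,R}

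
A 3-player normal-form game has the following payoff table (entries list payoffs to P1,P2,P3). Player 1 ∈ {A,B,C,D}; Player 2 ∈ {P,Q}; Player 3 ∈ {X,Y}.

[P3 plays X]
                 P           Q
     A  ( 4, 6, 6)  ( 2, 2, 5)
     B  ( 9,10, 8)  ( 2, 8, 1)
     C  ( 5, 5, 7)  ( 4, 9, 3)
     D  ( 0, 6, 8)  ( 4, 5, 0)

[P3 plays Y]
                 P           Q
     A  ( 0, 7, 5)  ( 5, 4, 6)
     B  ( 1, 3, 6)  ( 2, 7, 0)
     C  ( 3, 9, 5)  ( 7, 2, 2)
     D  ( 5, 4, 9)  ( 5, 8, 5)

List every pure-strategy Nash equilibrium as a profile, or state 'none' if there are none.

NE set: (B,P,X), (C,Q,X)

(A,P,X): not NE [P1→B gives 9>4]
(A,P,Y): not NE [P1→D gives 5>0; P3→X gives 6>5]
(A,Q,X): not NE [P1→D gives 4>2; P2→P gives 6>2; P3→Y gives 6>5]
(A,Q,Y): not NE [P1→C gives 7>5; P2→P gives 7>4]
(B,P,X): NE
(B,P,Y): not NE [P1→D gives 5>1; P2→Q gives 7>3; P3→X gives 8>6]
(B,Q,X): not NE [P1→D gives 4>2; P2→P gives 10>8]
(B,Q,Y): not NE [P1→C gives 7>2; P3→X gives 1>0]
(C,P,X): not NE [P1→B gives 9>5; P2→Q gives 9>5]
(C,P,Y): not NE [P1→D gives 5>3; P3→X gives 7>5]
(C,Q,X): NE
(C,Q,Y): not NE [P2→P gives 9>2; P3→X gives 3>2]
(D,P,X): not NE [P1→B gives 9>0; P3→Y gives 9>8]
(D,P,Y): not NE [P2→Q gives 8>4]
(D,Q,X): not NE [P2→P gives 6>5; P3→Y gives 5>0]
(D,Q,Y): not NE [P1→C gives 7>5]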